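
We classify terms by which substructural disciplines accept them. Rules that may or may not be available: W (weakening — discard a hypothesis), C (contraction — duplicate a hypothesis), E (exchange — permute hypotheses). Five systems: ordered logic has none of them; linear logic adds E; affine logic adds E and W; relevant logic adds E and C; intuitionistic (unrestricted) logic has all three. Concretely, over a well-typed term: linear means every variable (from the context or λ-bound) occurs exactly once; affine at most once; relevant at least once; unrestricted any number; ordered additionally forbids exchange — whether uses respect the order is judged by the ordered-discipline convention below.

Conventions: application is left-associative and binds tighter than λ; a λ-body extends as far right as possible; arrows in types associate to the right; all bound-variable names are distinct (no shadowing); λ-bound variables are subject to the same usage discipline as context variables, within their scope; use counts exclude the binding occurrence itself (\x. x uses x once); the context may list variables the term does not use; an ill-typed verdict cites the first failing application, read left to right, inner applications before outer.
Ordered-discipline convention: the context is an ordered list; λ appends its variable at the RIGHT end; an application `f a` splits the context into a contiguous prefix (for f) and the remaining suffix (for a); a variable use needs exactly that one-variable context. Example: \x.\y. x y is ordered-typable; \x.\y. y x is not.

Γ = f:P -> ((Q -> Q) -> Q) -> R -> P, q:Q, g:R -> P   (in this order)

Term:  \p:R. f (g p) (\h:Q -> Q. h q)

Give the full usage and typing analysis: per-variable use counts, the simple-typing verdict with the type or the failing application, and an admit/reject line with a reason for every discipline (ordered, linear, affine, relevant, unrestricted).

usage: f: 1; q: 1; g: 1; p [bound]: 1; h [bound]: 1
uses in reading order: f, g, p, h, q
typing: well-typed — term : R -> R -> P
ordered ✗ (no ordered split (uses run f, g, p, h, q))
linear ✓ (f, q, g, p, h: one use apiece)
affine ✓ (no duplicate uses among f, q, g, p, h)
relevant ✓ (f, q, g, p, h: all used, weakening unneeded)
unrestricted ✓ (well-typed at R -> R -> P; no restrictions here)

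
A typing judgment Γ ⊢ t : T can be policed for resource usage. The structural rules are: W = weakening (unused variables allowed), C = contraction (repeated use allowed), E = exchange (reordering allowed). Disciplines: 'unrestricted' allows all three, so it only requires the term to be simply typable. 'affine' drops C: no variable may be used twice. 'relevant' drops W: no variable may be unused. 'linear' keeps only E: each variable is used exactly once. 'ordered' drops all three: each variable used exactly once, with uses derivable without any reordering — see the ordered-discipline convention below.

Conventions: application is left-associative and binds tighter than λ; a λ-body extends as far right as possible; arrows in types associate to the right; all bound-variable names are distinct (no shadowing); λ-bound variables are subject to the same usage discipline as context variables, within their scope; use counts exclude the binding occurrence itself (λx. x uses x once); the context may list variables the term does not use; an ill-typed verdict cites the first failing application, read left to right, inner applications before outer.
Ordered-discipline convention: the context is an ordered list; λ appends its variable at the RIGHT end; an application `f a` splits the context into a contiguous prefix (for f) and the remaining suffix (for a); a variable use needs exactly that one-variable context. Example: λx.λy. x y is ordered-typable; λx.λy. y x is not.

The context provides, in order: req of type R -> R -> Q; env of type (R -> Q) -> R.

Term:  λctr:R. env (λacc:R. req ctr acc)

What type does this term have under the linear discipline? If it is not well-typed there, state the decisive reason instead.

term : R -> R
counts: req: 1, env: 1, ctr (λ-bound): 1, acc (λ-bound): 1
uses in reading order: env, req, ctr, acc
typing: well-typed — term : R -> R
all disciplines: ordered ✗, linear ✓, affine ✓, relevant ✓, unrestricted ✓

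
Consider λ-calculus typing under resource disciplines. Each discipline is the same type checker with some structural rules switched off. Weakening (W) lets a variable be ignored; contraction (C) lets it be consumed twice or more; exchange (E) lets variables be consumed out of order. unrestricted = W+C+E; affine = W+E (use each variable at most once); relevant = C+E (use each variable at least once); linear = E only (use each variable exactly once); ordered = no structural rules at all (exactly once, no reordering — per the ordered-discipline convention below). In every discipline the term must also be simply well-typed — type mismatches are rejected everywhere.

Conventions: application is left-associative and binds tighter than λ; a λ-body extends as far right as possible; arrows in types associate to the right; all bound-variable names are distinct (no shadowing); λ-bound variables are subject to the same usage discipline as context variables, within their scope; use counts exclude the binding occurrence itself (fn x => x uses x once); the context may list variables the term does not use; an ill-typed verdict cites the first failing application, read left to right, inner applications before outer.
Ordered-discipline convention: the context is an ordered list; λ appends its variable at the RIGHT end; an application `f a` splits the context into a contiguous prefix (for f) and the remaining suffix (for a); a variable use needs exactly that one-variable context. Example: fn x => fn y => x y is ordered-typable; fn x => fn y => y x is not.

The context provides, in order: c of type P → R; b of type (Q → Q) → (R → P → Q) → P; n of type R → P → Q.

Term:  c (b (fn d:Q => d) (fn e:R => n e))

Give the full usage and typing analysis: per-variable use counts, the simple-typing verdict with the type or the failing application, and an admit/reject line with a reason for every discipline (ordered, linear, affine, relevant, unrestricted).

usage: c: 1; b: 1; n: 1; d [bound]: 1; e [bound]: 1
order of uses: c, b, d, n, e
typing: well-typed — term : R
ordered: ✓ — c, b, n, d, e: once each, no exchange needed
linear: ✓ — exactly-once usage across c, b, n, d, e
affine: ✓ — at most one use each (c, b, n, d, e)
relevant: ✓ — none of c, b, n, d, e goes unused
unrestricted: ✓ — type-checks (R) and nothing is barred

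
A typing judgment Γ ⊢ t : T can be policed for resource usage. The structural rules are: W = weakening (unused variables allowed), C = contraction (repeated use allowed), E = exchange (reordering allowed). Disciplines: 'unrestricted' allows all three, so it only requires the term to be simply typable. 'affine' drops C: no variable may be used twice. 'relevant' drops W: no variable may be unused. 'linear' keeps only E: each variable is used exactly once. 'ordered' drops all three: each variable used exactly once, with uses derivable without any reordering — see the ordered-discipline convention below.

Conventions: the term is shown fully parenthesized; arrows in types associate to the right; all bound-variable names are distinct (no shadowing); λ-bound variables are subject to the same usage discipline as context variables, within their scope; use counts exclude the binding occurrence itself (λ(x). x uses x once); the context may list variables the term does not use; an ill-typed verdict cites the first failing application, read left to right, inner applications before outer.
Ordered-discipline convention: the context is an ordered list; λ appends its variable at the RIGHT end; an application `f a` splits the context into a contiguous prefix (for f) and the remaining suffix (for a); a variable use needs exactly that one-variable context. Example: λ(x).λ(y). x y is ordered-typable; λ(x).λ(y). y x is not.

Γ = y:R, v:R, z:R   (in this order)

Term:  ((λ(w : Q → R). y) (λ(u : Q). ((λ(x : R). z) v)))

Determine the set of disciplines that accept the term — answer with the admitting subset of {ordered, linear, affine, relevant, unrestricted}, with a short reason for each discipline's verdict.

admitted in: affine, unrestricted
variable uses: y=1; v=1; z=1; w (bound)=0; u (bound)=0; x (bound)=0
uses in reading order: y, z, v
typing: the term checks, with type R
ordered ✗ (unused: w, u, x — weakening required)
linear ✗ (unused: w, u, x — weakening required)
affine ✓ (y, v, z, w, u, x: no repeats, contraction unneeded)
relevant ✗ (unused: w, u, x — weakening required)
unrestricted ✓ (type-checks (R) and nothing is barred)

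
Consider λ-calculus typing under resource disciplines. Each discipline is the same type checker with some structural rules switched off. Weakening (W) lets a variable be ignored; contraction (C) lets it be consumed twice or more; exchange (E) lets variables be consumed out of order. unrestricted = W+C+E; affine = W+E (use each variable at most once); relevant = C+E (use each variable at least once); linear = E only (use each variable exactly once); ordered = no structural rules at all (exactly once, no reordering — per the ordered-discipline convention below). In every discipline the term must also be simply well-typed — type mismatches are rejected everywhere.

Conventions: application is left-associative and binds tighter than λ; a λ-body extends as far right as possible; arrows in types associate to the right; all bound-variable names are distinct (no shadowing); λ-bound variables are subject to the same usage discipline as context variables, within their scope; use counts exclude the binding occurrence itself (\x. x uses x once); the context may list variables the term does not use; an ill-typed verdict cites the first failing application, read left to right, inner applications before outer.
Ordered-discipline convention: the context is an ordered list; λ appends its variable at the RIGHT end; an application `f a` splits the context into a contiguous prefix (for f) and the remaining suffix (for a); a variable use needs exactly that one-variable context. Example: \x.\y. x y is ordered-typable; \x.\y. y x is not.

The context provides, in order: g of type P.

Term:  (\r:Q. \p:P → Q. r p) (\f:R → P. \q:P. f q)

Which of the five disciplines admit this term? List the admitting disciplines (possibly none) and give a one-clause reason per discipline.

admitting disciplines: none
counts: g ×0; r (λ-bound) ×1; p (λ-bound) ×1; f (λ-bound) ×1; q (λ-bound) ×1
left-to-right use order: r, p, f, q
typing: ill-typed: non-arrow in function slot: Q
ordered ✗ (fails simple typing)
linear ✗ (a type mismatch blocks all five)
affine ✗ (the type mismatch rejects it)
relevant ✗ (not simply typable)
unrestricted ✗ (fails simple typing)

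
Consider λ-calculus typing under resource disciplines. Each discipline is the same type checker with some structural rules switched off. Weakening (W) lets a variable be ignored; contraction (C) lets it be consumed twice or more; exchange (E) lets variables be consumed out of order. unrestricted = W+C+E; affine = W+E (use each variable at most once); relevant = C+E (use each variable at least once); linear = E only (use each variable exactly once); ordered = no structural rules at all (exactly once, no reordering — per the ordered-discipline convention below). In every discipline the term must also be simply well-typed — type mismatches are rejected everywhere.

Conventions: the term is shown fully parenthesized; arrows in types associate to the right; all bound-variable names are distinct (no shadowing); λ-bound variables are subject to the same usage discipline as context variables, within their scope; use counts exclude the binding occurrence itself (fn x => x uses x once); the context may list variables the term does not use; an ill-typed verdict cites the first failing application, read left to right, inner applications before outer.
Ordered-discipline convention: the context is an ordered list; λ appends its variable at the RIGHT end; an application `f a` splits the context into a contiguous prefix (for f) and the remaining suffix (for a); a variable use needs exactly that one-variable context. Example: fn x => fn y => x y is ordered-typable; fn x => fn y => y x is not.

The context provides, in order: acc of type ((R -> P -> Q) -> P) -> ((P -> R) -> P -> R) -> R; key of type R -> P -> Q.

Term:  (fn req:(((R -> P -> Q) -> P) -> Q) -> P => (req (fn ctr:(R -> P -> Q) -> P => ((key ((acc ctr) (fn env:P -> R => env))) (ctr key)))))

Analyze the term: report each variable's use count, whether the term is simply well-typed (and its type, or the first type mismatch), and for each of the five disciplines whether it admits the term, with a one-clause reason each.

variable uses: acc: 1, key: 2, req [bound]: 1, ctr [bound]: 2, env [bound]: 1
left-to-right use order: req, key, acc, ctr, env, ctr, key
typing: ✓ — ((((R -> P -> Q) -> P) -> Q) -> P) -> P
ordered: ✗ — uses contraction: key ×2, ctr ×2
linear: ✗ — uses contraction: key ×2, ctr ×2
affine: ✗ — uses contraction: key ×2, ctr ×2
relevant: ✓ — none of acc, key, req, ctr, env goes unused
unrestricted: ✓ — type-checks (((((R -> P -> Q) -> P) -> Q) -> P) -> P) and nothing is barred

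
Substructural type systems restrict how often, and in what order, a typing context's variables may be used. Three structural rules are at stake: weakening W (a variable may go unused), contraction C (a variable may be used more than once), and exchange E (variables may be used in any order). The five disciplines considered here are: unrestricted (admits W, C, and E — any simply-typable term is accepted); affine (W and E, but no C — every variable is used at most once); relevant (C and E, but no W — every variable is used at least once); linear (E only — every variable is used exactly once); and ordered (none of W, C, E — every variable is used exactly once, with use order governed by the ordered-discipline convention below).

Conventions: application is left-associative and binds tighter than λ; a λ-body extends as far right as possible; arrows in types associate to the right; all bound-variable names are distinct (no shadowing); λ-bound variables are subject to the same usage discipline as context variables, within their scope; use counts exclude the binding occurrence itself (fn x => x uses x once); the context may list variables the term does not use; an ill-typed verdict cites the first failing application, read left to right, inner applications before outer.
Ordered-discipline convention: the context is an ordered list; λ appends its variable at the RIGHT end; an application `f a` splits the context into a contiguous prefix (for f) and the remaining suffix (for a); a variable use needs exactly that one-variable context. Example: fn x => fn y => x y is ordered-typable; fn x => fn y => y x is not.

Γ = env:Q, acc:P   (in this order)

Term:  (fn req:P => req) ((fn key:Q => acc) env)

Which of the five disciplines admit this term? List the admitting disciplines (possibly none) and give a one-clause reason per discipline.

admitting disciplines: affine, unrestricted
variable uses: env: 1×; acc: 1×; req [bound]: 1×; key [bound]: 0×
uses in reading order: req, acc, env
typing: ✓ — P
ordered ✗ (needs weakening: key unused)
linear ✗ (needs weakening: key unused)
affine ✓ (no duplicate uses among env, acc, req, key)
relevant ✗ (needs weakening: key unused)
unrestricted ✓ (typability at P is all that's needed)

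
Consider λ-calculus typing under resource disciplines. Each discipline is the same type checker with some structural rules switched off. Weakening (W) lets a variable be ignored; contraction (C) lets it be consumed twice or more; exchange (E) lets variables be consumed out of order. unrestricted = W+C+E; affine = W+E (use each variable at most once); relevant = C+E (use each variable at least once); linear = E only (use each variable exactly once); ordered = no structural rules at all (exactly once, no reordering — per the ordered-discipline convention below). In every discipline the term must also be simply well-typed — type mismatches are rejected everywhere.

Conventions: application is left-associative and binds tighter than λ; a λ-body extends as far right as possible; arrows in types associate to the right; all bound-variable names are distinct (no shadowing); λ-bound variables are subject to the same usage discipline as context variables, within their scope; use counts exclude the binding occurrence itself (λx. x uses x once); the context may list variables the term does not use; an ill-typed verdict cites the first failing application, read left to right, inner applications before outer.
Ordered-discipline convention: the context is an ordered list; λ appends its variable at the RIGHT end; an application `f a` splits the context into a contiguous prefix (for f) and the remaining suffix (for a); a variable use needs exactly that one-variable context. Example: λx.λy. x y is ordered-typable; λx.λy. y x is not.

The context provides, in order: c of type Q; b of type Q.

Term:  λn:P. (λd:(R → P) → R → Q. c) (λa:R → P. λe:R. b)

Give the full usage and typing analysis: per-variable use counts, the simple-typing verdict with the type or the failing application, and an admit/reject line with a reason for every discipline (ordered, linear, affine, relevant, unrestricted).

variable uses: c: 1×, b: 1×, n [bound]: 0×, d [bound]: 0×, a [bound]: 0×, e [bound]: 0×
uses in reading order: c, b
typing: ✓ — P → Q
ordered: ✗ — needs weakening: n, d, a, e unused
linear: ✗ — needs weakening: n, d, a, e unused
affine: ✓ — none of c, b, n, d, a, e used more than once
relevant: ✗ — needs weakening: n, d, a, e unused
unrestricted: ✓ — type-checks (P → Q) and nothing is barred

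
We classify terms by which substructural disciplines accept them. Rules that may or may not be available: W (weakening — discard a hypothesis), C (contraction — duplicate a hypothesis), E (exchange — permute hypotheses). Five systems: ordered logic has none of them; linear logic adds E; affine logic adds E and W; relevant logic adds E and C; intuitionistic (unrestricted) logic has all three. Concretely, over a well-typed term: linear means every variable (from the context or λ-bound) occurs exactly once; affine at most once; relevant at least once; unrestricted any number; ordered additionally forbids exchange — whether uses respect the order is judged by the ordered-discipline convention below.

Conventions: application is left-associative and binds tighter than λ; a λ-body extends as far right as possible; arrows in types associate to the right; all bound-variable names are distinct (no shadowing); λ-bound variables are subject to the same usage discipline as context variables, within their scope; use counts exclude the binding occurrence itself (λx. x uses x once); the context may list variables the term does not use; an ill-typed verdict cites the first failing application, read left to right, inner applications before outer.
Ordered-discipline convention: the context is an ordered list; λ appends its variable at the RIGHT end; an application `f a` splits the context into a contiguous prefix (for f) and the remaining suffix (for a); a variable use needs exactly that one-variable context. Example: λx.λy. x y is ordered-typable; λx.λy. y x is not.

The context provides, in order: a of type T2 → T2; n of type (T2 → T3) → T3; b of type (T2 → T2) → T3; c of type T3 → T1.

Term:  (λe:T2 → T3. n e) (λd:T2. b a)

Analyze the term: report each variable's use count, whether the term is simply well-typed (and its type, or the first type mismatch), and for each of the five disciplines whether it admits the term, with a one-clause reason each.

usage: a: 1×, n: 1×, b: 1×, c: 0×, e [bound]: 1×, d [bound]: 0×
order of uses: n, e, b, a
typing: the term checks, with type T3
ordered: ✗, unused: c, d — weakening required
linear: ✗, unused: c, d — weakening required
affine: ✓, at most one use each (a, n, b, c, e, d)
relevant: ✗, unused: c, d — weakening required
unrestricted: ✓, typability at T3 is all that's needed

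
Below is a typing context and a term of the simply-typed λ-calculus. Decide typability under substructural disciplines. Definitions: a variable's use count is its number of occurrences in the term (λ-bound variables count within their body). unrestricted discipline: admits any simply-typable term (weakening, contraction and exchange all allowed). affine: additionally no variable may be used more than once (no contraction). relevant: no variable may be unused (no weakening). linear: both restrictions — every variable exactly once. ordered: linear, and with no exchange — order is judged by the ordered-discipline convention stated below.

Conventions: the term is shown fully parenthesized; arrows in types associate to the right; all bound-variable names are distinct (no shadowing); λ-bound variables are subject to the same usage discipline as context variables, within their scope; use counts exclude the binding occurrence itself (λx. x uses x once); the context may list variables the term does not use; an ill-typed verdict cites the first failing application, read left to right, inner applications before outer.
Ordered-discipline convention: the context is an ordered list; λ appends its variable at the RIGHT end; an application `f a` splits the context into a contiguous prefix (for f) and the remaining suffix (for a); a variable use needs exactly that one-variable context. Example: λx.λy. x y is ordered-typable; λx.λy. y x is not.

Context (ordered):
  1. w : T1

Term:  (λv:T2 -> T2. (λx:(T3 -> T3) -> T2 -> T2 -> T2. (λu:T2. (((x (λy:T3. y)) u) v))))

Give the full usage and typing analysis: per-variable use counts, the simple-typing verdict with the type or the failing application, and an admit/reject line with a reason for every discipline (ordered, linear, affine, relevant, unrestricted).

use counts: w: 0×; v (λ-bound): 1×; x (λ-bound): 1×; u (λ-bound): 1×; y (λ-bound): 1×
order of uses: x, y, u, v
typing: ill-typed: an argument T2 -> T2 mismatches the expected T2
ordered: ✗, fails simple typing
linear: ✗, a type mismatch blocks all five
affine: ✗, the type mismatch rejects it
relevant: ✗, not simply typable
unrestricted: ✗, fails simple typing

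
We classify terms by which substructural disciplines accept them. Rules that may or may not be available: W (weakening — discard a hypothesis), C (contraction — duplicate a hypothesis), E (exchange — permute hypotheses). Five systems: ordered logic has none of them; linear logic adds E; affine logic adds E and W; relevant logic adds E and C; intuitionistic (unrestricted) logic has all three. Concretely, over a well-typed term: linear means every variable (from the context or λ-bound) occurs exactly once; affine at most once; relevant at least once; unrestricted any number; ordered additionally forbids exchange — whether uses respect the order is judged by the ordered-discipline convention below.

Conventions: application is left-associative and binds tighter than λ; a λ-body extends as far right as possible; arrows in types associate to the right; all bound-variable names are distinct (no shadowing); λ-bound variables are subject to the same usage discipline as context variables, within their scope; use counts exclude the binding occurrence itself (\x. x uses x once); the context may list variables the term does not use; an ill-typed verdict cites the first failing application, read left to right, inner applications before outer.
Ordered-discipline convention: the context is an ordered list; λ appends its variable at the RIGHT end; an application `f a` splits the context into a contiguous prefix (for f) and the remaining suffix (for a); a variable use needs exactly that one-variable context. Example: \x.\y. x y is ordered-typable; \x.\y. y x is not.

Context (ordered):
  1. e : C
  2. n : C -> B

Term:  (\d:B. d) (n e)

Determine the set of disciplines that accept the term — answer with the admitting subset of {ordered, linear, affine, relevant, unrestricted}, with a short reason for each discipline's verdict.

accepted by: linear, affine, relevant, unrestricted
use counts: e: 1, n: 1, d (bound): 1
order of uses: d, n, e
typing: well-typed at B
ordered: ✗, needs exchange: uses follow d, n, e
linear: ✓, exactly-once usage across e, n, d
affine: ✓, at most one use each (e, n, d)
relevant: ✓, every one of e, n, d appears
unrestricted: ✓, simply typable at B; W, C, E all held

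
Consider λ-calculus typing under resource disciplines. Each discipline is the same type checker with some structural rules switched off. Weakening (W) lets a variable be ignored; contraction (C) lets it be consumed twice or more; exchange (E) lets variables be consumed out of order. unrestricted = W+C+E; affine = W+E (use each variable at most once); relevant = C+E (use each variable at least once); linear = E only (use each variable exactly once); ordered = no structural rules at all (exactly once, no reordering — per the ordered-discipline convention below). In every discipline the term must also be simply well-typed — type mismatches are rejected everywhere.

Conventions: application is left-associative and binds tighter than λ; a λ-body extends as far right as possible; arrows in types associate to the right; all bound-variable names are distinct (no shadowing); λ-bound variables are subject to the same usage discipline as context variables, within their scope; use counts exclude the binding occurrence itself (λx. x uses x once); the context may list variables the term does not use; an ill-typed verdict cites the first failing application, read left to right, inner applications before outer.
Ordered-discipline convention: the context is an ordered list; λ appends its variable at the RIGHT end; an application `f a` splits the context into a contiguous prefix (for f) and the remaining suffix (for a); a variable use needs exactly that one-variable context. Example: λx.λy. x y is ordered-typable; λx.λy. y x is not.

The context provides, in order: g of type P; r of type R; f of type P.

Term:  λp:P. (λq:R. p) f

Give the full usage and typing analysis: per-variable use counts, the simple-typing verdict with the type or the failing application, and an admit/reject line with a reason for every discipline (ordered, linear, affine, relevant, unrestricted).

usage: g=0, r=0, f=1, p (bound)=1, q (bound)=0
uses in reading order: p, f
typing: ill-typed: an application expects R but receives P
ordered ✗ (the type mismatch rejects it)
linear ✗ (not simply typable)
affine ✗ (fails simple typing)
relevant ✗ (a type mismatch blocks all five)
unrestricted ✗ (the type mismatch rejects it)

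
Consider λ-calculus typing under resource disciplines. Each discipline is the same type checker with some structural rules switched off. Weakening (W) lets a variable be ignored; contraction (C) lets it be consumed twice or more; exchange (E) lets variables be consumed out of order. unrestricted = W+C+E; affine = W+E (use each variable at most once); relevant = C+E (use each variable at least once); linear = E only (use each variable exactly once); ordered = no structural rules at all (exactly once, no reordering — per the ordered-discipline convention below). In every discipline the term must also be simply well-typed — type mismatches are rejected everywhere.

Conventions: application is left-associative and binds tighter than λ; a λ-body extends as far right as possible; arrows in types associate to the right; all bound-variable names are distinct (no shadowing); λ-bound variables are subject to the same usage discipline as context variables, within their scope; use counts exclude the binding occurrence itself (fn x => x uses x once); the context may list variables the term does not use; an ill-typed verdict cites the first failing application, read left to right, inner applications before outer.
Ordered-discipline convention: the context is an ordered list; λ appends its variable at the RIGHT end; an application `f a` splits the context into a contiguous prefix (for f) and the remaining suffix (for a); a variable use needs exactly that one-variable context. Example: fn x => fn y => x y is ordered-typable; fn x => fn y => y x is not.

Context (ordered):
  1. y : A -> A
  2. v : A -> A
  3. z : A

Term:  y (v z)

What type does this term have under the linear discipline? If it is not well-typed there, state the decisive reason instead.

term : A
variable uses: y ×1, v ×1, z ×1
order of uses: y, v, z
typing: the term checks, with type A
all disciplines: ordered ✓; linear ✓; affine ✓; relevant ✓; unrestricted ✓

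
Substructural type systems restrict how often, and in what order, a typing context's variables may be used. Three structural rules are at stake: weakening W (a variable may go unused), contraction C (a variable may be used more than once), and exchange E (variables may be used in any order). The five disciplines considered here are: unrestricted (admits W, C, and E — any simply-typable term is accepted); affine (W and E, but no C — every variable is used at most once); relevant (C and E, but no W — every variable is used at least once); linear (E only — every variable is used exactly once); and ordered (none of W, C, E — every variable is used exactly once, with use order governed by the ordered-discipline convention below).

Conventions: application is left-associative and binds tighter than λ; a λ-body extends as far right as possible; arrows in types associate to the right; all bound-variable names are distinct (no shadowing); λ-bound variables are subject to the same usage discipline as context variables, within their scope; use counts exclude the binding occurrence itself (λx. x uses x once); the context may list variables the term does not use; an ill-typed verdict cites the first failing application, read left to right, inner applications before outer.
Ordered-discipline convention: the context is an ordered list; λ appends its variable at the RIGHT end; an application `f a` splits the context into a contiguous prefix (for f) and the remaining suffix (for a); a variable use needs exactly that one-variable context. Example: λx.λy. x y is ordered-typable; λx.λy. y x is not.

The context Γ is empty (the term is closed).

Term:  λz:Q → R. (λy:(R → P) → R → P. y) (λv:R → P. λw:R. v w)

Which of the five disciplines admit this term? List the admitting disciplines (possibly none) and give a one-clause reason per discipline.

admitting disciplines: affine, unrestricted
variable uses: z [bound]=0, y [bound]=1, v [bound]=1, w [bound]=1
uses in reading order: y, v, w
typing: well-typed at (Q → R) → (R → P) → R → P
ordered ✗ (z left unused)
linear ✗ (z left unused)
affine ✓ (z, y, v, w: no repeats, contraction unneeded)
relevant ✗ (z left unused)
unrestricted ✓ (simply typable at (Q → R) → (R → P) → R → P; W, C, E all held)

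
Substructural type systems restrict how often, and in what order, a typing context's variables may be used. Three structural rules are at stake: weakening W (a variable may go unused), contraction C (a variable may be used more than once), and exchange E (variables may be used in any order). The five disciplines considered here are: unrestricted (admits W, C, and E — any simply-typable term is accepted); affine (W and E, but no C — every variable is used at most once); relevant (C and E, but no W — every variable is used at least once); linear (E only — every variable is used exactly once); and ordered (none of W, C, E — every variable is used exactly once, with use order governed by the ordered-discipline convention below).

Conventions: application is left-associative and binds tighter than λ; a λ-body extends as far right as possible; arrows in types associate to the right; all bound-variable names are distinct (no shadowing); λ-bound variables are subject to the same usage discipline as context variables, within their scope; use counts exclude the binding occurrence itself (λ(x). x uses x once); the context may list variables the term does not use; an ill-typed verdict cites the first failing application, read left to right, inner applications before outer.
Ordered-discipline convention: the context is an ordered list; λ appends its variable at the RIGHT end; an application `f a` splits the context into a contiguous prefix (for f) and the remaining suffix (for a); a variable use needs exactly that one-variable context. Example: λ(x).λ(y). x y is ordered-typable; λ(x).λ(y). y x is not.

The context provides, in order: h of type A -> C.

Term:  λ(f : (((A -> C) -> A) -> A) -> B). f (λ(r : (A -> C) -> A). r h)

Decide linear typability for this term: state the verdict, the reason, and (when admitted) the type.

yes — h, f, r: one use apiece; term : ((((A -> C) -> A) -> A) -> B) -> B
usage: h=1, f (λ-bound)=1, r (λ-bound)=1
order of uses: f, r, h
typing: ✓ — ((((A -> C) -> A) -> A) -> B) -> B
summary: ordered ✗, linear ✓, affine ✓, relevant ✓, unrestricted ✓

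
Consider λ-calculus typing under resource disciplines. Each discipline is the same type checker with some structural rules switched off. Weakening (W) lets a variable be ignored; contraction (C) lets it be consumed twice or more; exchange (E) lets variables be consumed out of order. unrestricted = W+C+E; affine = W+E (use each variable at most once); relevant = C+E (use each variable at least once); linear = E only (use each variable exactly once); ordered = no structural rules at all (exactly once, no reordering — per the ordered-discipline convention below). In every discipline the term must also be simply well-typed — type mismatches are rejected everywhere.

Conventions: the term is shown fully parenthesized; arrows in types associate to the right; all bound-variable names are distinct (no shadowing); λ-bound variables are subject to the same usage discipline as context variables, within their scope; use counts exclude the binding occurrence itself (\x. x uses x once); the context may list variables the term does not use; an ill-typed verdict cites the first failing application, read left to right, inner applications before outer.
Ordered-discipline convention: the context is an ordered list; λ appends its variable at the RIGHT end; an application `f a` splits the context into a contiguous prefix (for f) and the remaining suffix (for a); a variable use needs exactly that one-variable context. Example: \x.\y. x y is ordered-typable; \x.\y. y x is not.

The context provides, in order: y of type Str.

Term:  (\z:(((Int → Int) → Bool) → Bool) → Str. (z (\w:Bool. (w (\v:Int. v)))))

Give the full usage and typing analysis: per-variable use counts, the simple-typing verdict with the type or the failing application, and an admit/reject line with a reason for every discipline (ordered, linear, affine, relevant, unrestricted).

use counts: y ×0, z (λ-bound) ×1, w (λ-bound) ×1, v (λ-bound) ×1
left-to-right use order: z, w, v
typing: ill-typed: applying a non-function (Bool)
ordered: ✗, a type mismatch blocks all five
linear: ✗, the type mismatch rejects it
affine: ✗, not simply typable
relevant: ✗, fails simple typing
unrestricted: ✗, a type mismatch blocks all five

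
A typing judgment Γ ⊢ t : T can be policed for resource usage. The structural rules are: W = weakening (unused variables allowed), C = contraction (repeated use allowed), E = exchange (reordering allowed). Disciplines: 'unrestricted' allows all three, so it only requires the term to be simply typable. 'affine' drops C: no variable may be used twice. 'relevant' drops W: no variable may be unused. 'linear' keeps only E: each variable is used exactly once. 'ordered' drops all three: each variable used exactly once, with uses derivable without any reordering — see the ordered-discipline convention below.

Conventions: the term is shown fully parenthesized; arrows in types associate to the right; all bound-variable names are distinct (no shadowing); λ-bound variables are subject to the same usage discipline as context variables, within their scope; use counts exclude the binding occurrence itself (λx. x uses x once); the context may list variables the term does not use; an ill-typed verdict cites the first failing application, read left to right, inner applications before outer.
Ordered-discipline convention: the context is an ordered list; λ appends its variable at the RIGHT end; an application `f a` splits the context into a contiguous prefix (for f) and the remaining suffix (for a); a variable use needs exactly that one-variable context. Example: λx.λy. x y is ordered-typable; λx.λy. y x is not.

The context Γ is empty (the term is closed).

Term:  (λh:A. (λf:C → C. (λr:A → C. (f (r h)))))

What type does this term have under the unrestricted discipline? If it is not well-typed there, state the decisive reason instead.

term : A → (C → C) → (A → C) → C
use counts: h [bound] ×1; f [bound] ×1; r [bound] ×1
uses in reading order: f, r, h
typing: well-typed at A → (C → C) → (A → C) → C
across the five disciplines: ordered ✗ · linear ✓ · affine ✓ · relevant ✓ · unrestricted ✓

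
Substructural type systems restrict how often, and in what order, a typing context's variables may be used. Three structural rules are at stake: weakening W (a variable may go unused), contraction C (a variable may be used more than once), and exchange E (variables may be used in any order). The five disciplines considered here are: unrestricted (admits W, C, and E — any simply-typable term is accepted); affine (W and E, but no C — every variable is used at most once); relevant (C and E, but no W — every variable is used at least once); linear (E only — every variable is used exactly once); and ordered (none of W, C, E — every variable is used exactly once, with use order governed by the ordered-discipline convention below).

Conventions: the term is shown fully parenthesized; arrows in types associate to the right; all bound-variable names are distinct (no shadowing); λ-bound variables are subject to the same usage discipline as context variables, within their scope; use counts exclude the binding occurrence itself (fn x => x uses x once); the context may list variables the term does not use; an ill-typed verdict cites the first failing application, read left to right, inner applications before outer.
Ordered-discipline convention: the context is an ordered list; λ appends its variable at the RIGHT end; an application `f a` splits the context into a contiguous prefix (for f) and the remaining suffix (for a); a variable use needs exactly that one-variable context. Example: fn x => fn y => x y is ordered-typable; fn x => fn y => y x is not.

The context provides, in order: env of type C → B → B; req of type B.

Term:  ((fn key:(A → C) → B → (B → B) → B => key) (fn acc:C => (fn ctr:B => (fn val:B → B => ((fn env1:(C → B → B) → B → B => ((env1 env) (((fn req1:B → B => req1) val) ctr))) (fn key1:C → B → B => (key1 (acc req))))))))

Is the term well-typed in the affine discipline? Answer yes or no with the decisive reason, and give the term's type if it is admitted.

no — fails simple typing
use counts: env: 1×; req: 1×; key (bound): 1×; acc (bound): 1×; ctr (bound): 1×; val (bound): 1×; env1 (bound): 1×; req1 (bound): 1×; key1 (bound): 1×
left-to-right use order: key, env1, env, req1, val, ctr, key1, acc, req
typing: ill-typed: non-function type C applied to an argument
across the five disciplines: ordered ✗ · linear ✗ · affine ✗ · relevant ✗ · unrestricted ✗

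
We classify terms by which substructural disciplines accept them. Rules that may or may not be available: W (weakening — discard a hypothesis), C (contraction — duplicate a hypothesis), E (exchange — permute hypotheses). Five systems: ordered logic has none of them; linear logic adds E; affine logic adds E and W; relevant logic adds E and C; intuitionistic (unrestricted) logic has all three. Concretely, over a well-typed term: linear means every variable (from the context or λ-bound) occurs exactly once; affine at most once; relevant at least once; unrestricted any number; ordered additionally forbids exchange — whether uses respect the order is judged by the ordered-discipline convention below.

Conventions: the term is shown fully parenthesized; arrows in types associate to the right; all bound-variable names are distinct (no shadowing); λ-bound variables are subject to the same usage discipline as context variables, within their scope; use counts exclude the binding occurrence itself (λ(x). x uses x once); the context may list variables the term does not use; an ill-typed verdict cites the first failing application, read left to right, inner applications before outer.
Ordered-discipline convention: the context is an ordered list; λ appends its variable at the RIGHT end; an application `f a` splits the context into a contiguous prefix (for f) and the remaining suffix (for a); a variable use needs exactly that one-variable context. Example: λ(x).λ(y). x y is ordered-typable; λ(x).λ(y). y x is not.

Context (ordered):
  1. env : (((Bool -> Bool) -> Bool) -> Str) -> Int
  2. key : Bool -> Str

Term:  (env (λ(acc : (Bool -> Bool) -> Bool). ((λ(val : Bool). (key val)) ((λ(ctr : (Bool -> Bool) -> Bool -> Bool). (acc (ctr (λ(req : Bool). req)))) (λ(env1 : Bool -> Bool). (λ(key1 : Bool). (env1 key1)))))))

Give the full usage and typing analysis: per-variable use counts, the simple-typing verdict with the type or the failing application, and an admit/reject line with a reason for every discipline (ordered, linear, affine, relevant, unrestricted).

variable uses: env ×1, key ×1, acc (λ-bound) ×1, val (λ-bound) ×1, ctr (λ-bound) ×1, req (λ-bound) ×1, env1 (λ-bound) ×1, key1 (λ-bound) ×1
use order (left to right): env, key, val, acc, ctr, req, env1, key1
typing: ✓ — Int
ordered: ✓ — env, key, acc, val, ctr, req, env1, key1 once each; derivable with no W/C/E
linear: ✓ — each of env, key, acc, val, ctr, req, env1, key1 used exactly once
affine: ✓ — none of env, key, acc, val, ctr, req, env1, key1 used more than once
relevant: ✓ — env, key, acc, val, ctr, req, env1, key1: all used, weakening unneeded
unrestricted: ✓ — typability at Int is all that's needed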